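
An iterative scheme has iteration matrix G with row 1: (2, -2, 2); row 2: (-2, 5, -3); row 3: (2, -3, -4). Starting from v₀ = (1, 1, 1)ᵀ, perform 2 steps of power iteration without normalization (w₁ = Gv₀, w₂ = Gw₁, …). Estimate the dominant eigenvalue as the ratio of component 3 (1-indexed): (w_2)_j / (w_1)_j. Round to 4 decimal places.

w1 = Gv₀ = (2·1 + (-2)·1 + 2·1; (-2)·1 + 5·1 + (-3)·1; 2·1 + (-3)·1 + (-4)·1) = (2, 0, -5)
w2 = Gw1 = (2·2 + (-2)·0 + 2·(-5); (-2)·2 + 5·0 + (-3)·(-5); 2·2 + (-3)·0 + (-4)·(-5)) = (-6, 11, 24)
Ratio at component: 24 / -5 = -4.8000

-4.8000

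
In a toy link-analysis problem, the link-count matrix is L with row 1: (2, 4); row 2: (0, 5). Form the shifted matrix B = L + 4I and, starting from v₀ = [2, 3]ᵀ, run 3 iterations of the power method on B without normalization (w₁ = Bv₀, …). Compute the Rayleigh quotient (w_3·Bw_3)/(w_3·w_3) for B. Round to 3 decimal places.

B = L + 4I has rows (6, 4); (0, 9)
w1 = Bv₀ = (24, 27)
w2 = Bw1 = (252, 243)
w3 = Bw2 = (2484, 2187)
Bw3 = (23652, 19683)
w3·Bw3 = 101798289; w3·w3 = 10953225; μ ≈ 101798289/10953225 = 9.294

9.294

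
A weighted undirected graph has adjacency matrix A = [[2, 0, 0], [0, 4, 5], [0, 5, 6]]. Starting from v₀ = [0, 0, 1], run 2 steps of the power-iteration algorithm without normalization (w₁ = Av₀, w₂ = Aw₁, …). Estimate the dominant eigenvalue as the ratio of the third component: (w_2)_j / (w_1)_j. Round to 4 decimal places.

10.1667

w1 = Av₀ = (2·0 + 0·0 + 0·1; 0·0 + 4·0 + 5·1; 0·0 + 5·0 + 6·1) = (0, 5, 6)
w2 = Aw1 = (2·0 + 0·5 + 0·6; 0·0 + 4·5 + 5·6; 0·0 + 5·5 + 6·6) = (0, 50, 61)
Ratio at component: 61 / 6 = 10.1667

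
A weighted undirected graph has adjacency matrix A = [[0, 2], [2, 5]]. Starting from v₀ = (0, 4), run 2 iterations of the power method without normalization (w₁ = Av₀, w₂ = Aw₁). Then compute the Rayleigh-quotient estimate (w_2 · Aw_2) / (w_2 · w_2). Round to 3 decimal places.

5.701

w1 = Av₀ = (0·0 + 2·4; 2·0 + 5·4) = (8, 20)
w2 = Aw1 = (0·8 + 2·20; 2·8 + 5·20) = (40, 116)
Aw2 = (232, 660)
w2·Aw2 = 40·232 + 116·660 = 85840; w2·w2 = 40·40 + 116·116 = 15056
λ ≈ 85840/15056 = 5.701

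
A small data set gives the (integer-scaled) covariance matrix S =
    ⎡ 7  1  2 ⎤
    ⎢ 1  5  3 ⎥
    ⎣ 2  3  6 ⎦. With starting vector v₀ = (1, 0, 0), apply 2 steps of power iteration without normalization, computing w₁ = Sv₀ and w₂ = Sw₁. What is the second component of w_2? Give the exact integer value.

w1 = Sv₀ = (7, 1, 2)
w2 = Sw1 = (54, 18, 29)
The requested component of w2 is 18.

18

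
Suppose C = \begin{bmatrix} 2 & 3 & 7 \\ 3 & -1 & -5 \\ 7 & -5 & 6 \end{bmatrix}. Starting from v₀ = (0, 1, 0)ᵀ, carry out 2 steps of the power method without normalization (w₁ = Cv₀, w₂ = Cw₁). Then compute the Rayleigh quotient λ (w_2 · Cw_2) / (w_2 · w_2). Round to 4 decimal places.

λ ≈ -1.1519

w1 = Cv₀ = (2·0 + 3·1 + 7·0; 3·0 + (-1)·1 + (-5)·0; 7·0 + (-5)·1 + 6·0) = (3, -1, -5)
w2 = Cw1 = (2·3 + 3·(-1) + 7·(-5); 3·3 + (-1)·(-1) + (-5)·(-5); 7·3 + (-5)·(-1) + 6·(-5)) = (-32, 35, -4)
Cw2 = (13, -111, -423)
w2·Cw2 = (-32)·13 + 35·(-111) + (-4)·(-423) = -2609; w2·w2 = (-32)·(-32) + 35·35 + (-4)·(-4) = 2265
λ ≈ -2609/2265 = -1.1519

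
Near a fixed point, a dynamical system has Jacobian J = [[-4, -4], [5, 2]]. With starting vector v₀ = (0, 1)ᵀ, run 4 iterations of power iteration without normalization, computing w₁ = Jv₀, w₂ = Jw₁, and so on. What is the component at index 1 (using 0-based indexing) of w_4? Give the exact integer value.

w1 = Jv₀ = (-4, 2)
w2 = Jw1 = (8, -16)
w3 = Jw2 = (32, 8)
w4 = Jw3 = (-160, 176)
The requested component of w4 is 176.

176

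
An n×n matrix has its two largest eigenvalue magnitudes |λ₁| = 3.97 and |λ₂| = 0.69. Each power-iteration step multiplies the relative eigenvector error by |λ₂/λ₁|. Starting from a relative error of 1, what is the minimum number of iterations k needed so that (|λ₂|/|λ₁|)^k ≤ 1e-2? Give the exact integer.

|λ₂/λ₁| = 0.69/3.97 = 0.17380
Need k ≥ ln(1e-2) / ln(0.17380) = -4.6052 / -1.7498 ≈ 2.632
Smallest integer k satisfying the bound: 3

3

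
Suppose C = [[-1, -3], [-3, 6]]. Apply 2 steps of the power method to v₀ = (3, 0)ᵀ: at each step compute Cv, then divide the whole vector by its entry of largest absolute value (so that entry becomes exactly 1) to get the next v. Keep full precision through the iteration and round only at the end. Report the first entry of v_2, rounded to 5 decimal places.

Cv0 = (-3.000000, -9.000000); divide by -9.000000 → v1 = (0.333333, 1.000000)
Cv1 = (-3.333333, 5.000000); divide by 5.000000 → v2 = (-0.666667, 1.000000)
Requested entry of v2: 30/-45 = -0.66667

-0.66667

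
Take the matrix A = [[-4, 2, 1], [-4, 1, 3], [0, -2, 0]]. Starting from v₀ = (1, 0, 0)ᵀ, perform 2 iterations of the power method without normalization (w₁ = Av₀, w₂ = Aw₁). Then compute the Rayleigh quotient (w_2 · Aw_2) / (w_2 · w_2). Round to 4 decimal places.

-0.5294

w1 = Av₀ = (-4, -4, 0)
w2 = Aw1 = (8, 12, 8)
Aw2 = (0, 4, -24)
w2·Aw2 = 8·0 + 12·4 + 8·(-24) = -144; w2·w2 = 8·8 + 12·12 + 8·8 = 272
λ ≈ -144/272 = -0.5294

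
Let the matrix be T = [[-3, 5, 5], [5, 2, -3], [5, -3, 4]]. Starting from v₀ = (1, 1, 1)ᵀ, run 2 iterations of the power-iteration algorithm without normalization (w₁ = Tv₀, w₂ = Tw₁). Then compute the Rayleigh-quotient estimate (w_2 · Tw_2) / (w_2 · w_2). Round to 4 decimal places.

w1 = Tv₀ = ((-3)·1 + 5·1 + 5·1; 5·1 + 2·1 + (-3)·1; 5·1 + (-3)·1 + 4·1) = (7, 4, 6)
w2 = Tw1 = ((-3)·7 + 5·4 + 5·6; 5·7 + 2·4 + (-3)·6; 5·7 + (-3)·4 + 4·6) = (29, 25, 47)
Tw2 = (273, 54, 258)
w2·Tw2 = 29·273 + 25·54 + 47·258 = 21393; w2·w2 = 29·29 + 25·25 + 47·47 = 3675
λ ≈ 21393/3675 = 5.8212

λ ≈ 5.8212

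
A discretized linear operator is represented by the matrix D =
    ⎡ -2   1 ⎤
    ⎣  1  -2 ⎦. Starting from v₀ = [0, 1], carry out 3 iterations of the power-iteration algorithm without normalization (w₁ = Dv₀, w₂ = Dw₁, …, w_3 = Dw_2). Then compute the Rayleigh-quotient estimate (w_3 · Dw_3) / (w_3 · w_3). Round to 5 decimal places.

λ ≈ -2.99726

w1 = Dv₀ = ((-2)·0 + 1·1; 1·0 + (-2)·1) = (1, -2)
w2 = Dw1 = ((-2)·1 + 1·(-2); 1·1 + (-2)·(-2)) = (-4, 5)
w3 = Dw2 = (13, -14)
Dw3 = (-40, 41)
w3·Dw3 = 13·(-40) + (-14)·41 = -1094; w3·w3 = 13·13 + (-14)·(-14) = 365
λ ≈ -1094/365 = -2.99726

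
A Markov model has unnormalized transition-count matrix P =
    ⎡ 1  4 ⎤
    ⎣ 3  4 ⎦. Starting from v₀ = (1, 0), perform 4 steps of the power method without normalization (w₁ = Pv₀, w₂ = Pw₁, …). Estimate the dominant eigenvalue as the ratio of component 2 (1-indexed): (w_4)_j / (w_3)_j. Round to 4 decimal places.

6.2121

w1 = Pv₀ = (1, 3)
w2 = Pw1 = (13, 15)
w3 = Pw2 = (73, 99)
w4 = Pw3 = (469, 615)
Ratio at component: 615 / 99 = 6.2121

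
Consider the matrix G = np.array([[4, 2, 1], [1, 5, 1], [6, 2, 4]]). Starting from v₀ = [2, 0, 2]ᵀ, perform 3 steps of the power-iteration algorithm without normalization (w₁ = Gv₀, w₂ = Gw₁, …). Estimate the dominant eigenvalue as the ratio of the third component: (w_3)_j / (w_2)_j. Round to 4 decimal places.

7.4324

w1 = Gv₀ = (4·2 + 2·0 + 1·2; 1·2 + 5·0 + 1·2; 6·2 + 2·0 + 4·2) = (10, 4, 20)
w2 = Gw1 = (4·10 + 2·4 + 1·20; 1·10 + 5·4 + 1·20; 6·10 + 2·4 + 4·20) = (68, 50, 148)
w3 = Gw2 = (520, 466, 1100)
Ratio at component: 1100 / 148 = 7.4324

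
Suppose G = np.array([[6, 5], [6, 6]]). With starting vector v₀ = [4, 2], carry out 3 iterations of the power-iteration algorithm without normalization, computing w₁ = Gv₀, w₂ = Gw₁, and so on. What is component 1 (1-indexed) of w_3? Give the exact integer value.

4404

w1 = Gv₀ = (34, 36)
w2 = Gw1 = (384, 420)
w3 = Gw2 = (4404, 4824)
The requested component of w3 is 4404.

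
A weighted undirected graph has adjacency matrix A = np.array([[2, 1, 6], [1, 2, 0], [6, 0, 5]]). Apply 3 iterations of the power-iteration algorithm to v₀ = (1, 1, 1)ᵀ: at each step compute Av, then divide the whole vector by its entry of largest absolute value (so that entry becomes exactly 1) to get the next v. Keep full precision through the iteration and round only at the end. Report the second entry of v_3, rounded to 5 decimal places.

0.10965

Av0 = (9.000000, 3.000000, 11.000000); divide by 11.000000 → v1 = (0.818182, 0.272727, 1.000000)
Av1 = (7.909091, 1.363636, 9.909091); divide by 9.909091 → v2 = (0.798165, 0.137615, 1.000000)
Av2 = (7.733945, 1.073394, 9.788991); divide by 9.788991 → v3 = (0.790066, 0.109653, 1.000000)
Requested entry of v3: 117/1067 = 0.10965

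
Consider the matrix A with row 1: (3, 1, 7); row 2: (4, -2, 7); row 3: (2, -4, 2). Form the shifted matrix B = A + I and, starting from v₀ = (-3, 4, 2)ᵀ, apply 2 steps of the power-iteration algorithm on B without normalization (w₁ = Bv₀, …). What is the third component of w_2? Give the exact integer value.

-28

B = A + I has rows (4, 1, 7); (4, -1, 7); (2, -4, 3)
w1 = Bv₀ = (4·(-3) + 1·4 + 7·2; 4·(-3) + (-1)·4 + 7·2; 2·(-3) + (-4)·4 + 3·2) = (6, -2, -16)
w2 = Bw1 = (4·6 + 1·(-2) + 7·(-16); 4·6 + (-1)·(-2) + 7·(-16); 2·6 + (-4)·(-2) + 3·(-16)) = (-90, -86, -28)
Requested component of w2: -28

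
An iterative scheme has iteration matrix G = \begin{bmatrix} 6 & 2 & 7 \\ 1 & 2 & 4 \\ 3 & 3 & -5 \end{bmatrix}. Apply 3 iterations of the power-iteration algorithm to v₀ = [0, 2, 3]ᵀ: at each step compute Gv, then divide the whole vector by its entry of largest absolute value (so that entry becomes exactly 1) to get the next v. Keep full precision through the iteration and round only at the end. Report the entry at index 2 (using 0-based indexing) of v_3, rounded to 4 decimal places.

-0.2174

Gv0 = (25.00000, 16.00000, -9.00000); divide by 25.00000 → v1 = (1.00000, 0.64000, -0.36000)
Gv1 = (4.76000, 0.84000, 6.72000); divide by 6.72000 → v2 = (0.70833, 0.12500, 1.00000)
Gv2 = (11.50000, 4.95833, -2.50000); divide by 11.50000 → v3 = (1.00000, 0.43116, -0.21739)
Requested entry of v3: -420/1932 = -0.2174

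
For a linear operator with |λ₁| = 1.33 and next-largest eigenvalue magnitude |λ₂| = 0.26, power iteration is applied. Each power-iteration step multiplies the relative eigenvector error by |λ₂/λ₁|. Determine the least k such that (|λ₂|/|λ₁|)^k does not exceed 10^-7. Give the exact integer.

10

|λ₂/λ₁| = 0.26/1.33 = 0.19549
Need k ≥ ln(10^-7) / ln(0.19549) = -16.1181 / -1.6323 ≈ 9.875
Smallest integer k satisfying the bound: 10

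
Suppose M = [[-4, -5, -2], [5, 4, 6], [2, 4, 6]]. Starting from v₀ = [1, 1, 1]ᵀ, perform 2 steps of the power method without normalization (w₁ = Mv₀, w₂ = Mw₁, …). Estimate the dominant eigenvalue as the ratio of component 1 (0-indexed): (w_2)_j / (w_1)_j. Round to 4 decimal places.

5.1333

w1 = Mv₀ = (-11, 15, 12)
w2 = Mw1 = (-55, 77, 110)
Ratio at component: 77 / 15 = 5.1333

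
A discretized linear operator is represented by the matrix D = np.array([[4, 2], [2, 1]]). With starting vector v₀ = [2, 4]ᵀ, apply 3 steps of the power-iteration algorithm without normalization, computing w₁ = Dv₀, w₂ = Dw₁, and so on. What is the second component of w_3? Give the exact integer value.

200

w1 = Dv₀ = (4·2 + 2·4; 2·2 + 1·4) = (16, 8)
w2 = Dw1 = (4·16 + 2·8; 2·16 + 1·8) = (80, 40)
w3 = Dw2 = (400, 200)
The requested component of w3 is 200.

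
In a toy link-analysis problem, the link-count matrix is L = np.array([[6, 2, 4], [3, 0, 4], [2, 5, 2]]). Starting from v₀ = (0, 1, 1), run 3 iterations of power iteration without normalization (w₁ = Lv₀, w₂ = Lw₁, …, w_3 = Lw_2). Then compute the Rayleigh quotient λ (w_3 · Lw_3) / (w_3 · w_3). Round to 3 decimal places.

λ ≈ 9.694

w1 = Lv₀ = (6·0 + 2·1 + 4·1; 3·0 + 0·1 + 4·1; 2·0 + 5·1 + 2·1) = (6, 4, 7)
w2 = Lw1 = (6·6 + 2·4 + 4·7; 3·6 + 0·4 + 4·7; 2·6 + 5·4 + 2·7) = (72, 46, 46)
w3 = Lw2 = (708, 400, 466)
Lw3 = (6912, 3988, 4348)
w3·Lw3 = 708·6912 + 400·3988 + 466·4348 = 8515064; w3·w3 = 708·708 + 400·400 + 466·466 = 878420
λ ≈ 8515064/878420 = 9.694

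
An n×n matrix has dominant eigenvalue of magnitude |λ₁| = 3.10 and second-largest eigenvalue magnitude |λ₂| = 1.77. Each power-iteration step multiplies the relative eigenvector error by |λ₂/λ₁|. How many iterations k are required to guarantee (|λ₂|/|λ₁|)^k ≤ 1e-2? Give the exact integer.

9

|λ₂/λ₁| = 1.77/3.10 = 0.57097
Need k ≥ ln(1e-2) / ln(0.57097) = -4.6052 / -0.5604 ≈ 8.217
Smallest integer k satisfying the bound: 9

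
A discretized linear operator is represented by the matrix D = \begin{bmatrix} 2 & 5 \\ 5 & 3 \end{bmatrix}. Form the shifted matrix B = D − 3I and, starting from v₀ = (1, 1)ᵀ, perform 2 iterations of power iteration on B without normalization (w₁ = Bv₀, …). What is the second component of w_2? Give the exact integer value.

B = D − 3I has rows (-1, 5); (5, 0)
w1 = Bv₀ = ((-1)·1 + 5·1; 5·1 + 0·1) = (4, 5)
w2 = Bw1 = ((-1)·4 + 5·5; 5·4 + 0·5) = (21, 20)
Requested component of w2: 20

20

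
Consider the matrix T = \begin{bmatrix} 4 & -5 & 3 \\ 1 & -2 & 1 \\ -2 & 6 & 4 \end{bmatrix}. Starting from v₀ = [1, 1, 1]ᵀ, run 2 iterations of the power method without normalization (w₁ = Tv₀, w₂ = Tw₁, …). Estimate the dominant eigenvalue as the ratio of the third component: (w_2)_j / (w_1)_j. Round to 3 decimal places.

3.500

w1 = Tv₀ = (4·1 + (-5)·1 + 3·1; 1·1 + (-2)·1 + 1·1; (-2)·1 + 6·1 + 4·1) = (2, 0, 8)
w2 = Tw1 = (4·2 + (-5)·0 + 3·8; 1·2 + (-2)·0 + 1·8; (-2)·2 + 6·0 + 4·8) = (32, 10, 28)
Ratio at component: 28 / 8 = 3.500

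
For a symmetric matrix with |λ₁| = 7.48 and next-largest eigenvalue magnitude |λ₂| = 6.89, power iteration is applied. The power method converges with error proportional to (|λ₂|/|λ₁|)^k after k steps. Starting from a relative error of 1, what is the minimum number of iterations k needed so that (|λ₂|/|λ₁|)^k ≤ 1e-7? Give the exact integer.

197

|λ₂/λ₁| = 6.89/7.48 = 0.92112
Need k ≥ ln(1e-7) / ln(0.92112) = -16.1181 / -0.0822 ≈ 196.175
Smallest integer k satisfying the bound: 197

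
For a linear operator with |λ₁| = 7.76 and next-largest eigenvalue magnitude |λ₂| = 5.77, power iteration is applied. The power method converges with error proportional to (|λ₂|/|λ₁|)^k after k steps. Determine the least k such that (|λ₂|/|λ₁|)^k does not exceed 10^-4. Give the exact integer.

32

|λ₂/λ₁| = 5.77/7.76 = 0.74356
Need k ≥ ln(10^-4) / ln(0.74356) = -9.2103 / -0.2963 ≈ 31.083
Smallest integer k satisfying the bound: 32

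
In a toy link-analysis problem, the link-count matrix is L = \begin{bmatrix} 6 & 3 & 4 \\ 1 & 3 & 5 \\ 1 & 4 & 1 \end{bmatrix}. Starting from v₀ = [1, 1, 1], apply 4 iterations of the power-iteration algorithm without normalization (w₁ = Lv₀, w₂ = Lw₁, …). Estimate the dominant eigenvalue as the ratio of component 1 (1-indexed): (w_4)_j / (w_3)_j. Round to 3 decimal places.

λ ≈ 9.071

w1 = Lv₀ = (6·1 + 3·1 + 4·1; 1·1 + 3·1 + 5·1; 1·1 + 4·1 + 1·1) = (13, 9, 6)
w2 = Lw1 = (6·13 + 3·9 + 4·6; 1·13 + 3·9 + 5·6; 1·13 + 4·9 + 1·6) = (129, 70, 55)
w3 = Lw2 = (1204, 614, 464)
w4 = Lw3 = (10922, 5366, 4124)
Ratio at component: 10922 / 1204 = 9.071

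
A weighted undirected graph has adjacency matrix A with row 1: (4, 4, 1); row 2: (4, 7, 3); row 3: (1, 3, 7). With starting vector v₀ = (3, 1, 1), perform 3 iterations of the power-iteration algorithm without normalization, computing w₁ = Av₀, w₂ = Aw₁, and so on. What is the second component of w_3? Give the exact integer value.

3025

w1 = Av₀ = (17, 22, 13)
w2 = Aw1 = (169, 261, 174)
w3 = Aw2 = (1894, 3025, 2170)
The requested component of w3 is 3025.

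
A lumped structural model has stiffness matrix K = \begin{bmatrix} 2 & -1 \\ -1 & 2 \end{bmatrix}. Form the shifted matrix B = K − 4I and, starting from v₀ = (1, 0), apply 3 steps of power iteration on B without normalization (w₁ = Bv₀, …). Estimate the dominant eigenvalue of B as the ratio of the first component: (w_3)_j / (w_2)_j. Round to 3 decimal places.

-2.800

B = K − 4I has rows (-2, -1); (-1, -2)
w1 = Bv₀ = (-2, -1)
w2 = Bw1 = (5, 4)
w3 = Bw2 = (-14, -13)
Ratio: -14/5 = -2.800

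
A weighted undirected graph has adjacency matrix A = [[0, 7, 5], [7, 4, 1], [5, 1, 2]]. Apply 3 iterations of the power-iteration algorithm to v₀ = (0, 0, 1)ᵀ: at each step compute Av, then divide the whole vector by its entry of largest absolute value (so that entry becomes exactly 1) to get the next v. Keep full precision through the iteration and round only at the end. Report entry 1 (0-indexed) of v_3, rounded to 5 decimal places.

0.71625

Av0 = (5.000000, 1.000000, 2.000000); divide by 5.000000 → v1 = (1.000000, 0.200000, 0.400000)
Av1 = (3.400000, 8.200000, 6.000000); divide by 8.200000 → v2 = (0.414634, 1.000000, 0.731707)
Av2 = (10.658537, 7.634146, 4.536585); divide by 10.658537 → v3 = (1.000000, 0.716247, 0.425629)
Requested entry of v3: 313/437 = 0.71625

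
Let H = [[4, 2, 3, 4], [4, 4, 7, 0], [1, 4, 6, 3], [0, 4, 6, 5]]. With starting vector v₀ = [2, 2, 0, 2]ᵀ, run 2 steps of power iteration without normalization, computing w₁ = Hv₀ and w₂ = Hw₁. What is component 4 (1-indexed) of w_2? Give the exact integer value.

w1 = Hv₀ = (20, 16, 16, 18)
w2 = Hw1 = (232, 256, 234, 250)
The requested component of w2 is 250.

250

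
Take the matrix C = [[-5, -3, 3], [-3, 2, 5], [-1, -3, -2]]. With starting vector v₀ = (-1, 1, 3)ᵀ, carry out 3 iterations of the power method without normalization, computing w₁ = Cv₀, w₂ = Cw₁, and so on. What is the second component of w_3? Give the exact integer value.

76

w1 = Cv₀ = (11, 20, -8)
w2 = Cw1 = (-139, -33, -55)
w3 = Cw2 = (629, 76, 348)
The requested component of w3 is 76.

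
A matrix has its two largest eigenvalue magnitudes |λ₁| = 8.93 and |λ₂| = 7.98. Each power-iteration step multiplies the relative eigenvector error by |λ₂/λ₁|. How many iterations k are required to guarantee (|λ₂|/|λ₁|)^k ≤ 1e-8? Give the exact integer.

164

|λ₂/λ₁| = 7.98/8.93 = 0.89362
Need k ≥ ln(1e-8) / ln(0.89362) = -18.4207 / -0.1125 ≈ 163.771
Smallest integer k satisfying the bound: 164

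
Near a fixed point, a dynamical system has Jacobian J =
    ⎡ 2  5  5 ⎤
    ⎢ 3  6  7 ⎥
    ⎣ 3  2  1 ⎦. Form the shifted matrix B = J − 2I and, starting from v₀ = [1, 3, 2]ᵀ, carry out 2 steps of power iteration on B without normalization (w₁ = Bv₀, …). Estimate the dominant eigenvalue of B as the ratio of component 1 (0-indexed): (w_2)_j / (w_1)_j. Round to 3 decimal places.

μ ≈ 8.276

B = J − 2I has rows (0, 5, 5); (3, 4, 7); (3, 2, -1)
w1 = Bv₀ = (0·1 + 5·3 + 5·2; 3·1 + 4·3 + 7·2; 3·1 + 2·3 + (-1)·2) = (25, 29, 7)
w2 = Bw1 = (0·25 + 5·29 + 5·7; 3·25 + 4·29 + 7·7; 3·25 + 2·29 + (-1)·7) = (180, 240, 126)
Ratio: 240/29 = 8.276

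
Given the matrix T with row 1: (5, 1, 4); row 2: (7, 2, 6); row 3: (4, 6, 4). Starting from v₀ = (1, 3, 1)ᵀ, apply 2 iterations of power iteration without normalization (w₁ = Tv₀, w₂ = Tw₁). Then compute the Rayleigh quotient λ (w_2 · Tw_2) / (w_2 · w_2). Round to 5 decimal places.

w1 = Tv₀ = (5·1 + 1·3 + 4·1; 7·1 + 2·3 + 6·1; 4·1 + 6·3 + 4·1) = (12, 19, 26)
w2 = Tw1 = (5·12 + 1·19 + 4·26; 7·12 + 2·19 + 6·26; 4·12 + 6·19 + 4·26) = (183, 278, 266)
Tw2 = (2257, 3433, 3464)
w2·Tw2 = 183·2257 + 278·3433 + 266·3464 = 2288829; w2·w2 = 183·183 + 278·278 + 266·266 = 181529
λ ≈ 2288829/181529 = 12.60861

12.60861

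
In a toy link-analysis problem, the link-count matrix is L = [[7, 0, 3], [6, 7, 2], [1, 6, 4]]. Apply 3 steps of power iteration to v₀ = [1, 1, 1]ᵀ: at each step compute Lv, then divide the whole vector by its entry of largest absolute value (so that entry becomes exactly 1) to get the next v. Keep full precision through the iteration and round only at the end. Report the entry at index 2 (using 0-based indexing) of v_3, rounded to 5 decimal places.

Lv0 = (10.000000, 15.000000, 11.000000); divide by 15.000000 → v1 = (0.666667, 1.000000, 0.733333)
Lv1 = (6.866667, 12.466667, 9.600000); divide by 12.466667 → v2 = (0.550802, 1.000000, 0.770053)
Lv2 = (6.165775, 11.844920, 9.631016); divide by 11.844920 → v3 = (0.520542, 1.000000, 0.813093)
Requested entry of v3: 1801/2215 = 0.81309

0.81309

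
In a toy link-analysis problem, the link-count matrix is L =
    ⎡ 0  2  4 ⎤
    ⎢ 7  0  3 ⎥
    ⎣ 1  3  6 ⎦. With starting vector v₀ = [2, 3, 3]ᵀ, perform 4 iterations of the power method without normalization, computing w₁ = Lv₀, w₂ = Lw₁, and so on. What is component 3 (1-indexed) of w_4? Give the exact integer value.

w1 = Lv₀ = (18, 23, 29)
w2 = Lw1 = (162, 213, 261)
w3 = Lw2 = (1470, 1917, 2367)
w4 = Lw3 = (13302, 17391, 21423)
The requested component of w4 is 21423.

21423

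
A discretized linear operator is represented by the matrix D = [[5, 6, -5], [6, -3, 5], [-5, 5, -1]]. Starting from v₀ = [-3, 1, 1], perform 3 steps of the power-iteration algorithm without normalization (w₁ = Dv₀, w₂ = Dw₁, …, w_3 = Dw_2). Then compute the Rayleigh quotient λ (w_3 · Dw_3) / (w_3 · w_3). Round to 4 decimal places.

λ ≈ -1.3780

w1 = Dv₀ = (-14, -16, 19)
w2 = Dw1 = (-261, 59, -29)
w3 = Dw2 = (-806, -1888, 1629)
Dw3 = (-23503, 8973, -7039)
w3·Dw3 = (-806)·(-23503) + (-1888)·8973 + 1629·(-7039) = -9464137; w3·w3 = (-806)·(-806) + (-1888)·(-1888) + 1629·1629 = 6867821
λ ≈ -9464137/6867821 = -1.3780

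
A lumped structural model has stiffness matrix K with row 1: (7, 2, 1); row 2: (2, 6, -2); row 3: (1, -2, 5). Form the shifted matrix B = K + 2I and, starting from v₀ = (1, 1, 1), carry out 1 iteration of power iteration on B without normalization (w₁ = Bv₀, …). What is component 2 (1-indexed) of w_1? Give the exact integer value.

B = K + 2I has rows (9, 2, 1); (2, 8, -2); (1, -2, 7)
w1 = Bv₀ = (9·1 + 2·1 + 1·1; 2·1 + 8·1 + (-2)·1; 1·1 + (-2)·1 + 7·1) = (12, 8, 6)
Requested component of w1: 8

8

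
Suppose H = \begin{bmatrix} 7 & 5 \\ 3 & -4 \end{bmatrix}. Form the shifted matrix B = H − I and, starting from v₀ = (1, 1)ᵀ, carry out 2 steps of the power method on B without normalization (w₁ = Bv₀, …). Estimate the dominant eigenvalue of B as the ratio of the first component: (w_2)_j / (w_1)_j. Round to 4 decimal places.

B = H − I has rows (6, 5); (3, -5)
w1 = Bv₀ = (6·1 + 5·1; 3·1 + (-5)·1) = (11, -2)
w2 = Bw1 = (6·11 + 5·(-2); 3·11 + (-5)·(-2)) = (56, 43)
Ratio: 56/11 = 5.0909

5.0909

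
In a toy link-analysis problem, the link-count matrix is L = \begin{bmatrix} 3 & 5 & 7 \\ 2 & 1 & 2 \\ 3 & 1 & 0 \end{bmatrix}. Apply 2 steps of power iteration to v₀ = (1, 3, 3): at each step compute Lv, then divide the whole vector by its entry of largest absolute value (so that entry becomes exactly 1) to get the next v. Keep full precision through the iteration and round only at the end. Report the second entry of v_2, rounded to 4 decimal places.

Lv0 = (39.00000, 11.00000, 6.00000); divide by 39.00000 → v1 = (1.00000, 0.28205, 0.15385)
Lv1 = (5.48718, 2.58974, 3.28205); divide by 5.48718 → v2 = (1.00000, 0.47196, 0.59813)
Requested entry of v2: 101/214 = 0.4720

0.4720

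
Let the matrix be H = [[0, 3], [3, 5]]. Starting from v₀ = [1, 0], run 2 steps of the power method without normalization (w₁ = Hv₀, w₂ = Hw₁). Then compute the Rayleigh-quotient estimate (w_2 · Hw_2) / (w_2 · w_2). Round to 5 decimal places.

λ ≈ 6.32353

w1 = Hv₀ = (0, 3)
w2 = Hw1 = (9, 15)
Hw2 = (45, 102)
w2·Hw2 = 9·45 + 15·102 = 1935; w2·w2 = 9·9 + 15·15 = 306
λ ≈ 1935/306 = 6.32353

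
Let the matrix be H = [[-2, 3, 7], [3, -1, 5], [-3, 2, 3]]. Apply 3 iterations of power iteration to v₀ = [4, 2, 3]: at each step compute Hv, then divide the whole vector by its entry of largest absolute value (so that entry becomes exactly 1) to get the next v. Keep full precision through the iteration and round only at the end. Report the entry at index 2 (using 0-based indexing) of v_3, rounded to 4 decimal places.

Hv0 = (19.00000, 25.00000, 1.00000); divide by 25.00000 → v1 = (0.76000, 1.00000, 0.04000)
Hv1 = (1.76000, 1.48000, -0.16000); divide by 1.76000 → v2 = (1.00000, 0.84091, -0.09091)
Hv2 = (-0.11364, 1.70455, -1.59091); divide by 1.70455 → v3 = (-0.06667, 1.00000, -0.93333)
Requested entry of v3: -70/75 = -0.9333

-0.9333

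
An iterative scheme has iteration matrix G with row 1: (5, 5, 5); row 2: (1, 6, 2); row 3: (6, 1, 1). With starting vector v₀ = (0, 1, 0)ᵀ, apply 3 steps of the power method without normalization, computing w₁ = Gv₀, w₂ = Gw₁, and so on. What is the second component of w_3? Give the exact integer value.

w1 = Gv₀ = (5·0 + 5·1 + 5·0; 1·0 + 6·1 + 2·0; 6·0 + 1·1 + 1·0) = (5, 6, 1)
w2 = Gw1 = (5·5 + 5·6 + 5·1; 1·5 + 6·6 + 2·1; 6·5 + 1·6 + 1·1) = (60, 43, 37)
w3 = Gw2 = (700, 392, 440)
The requested component of w3 is 392.

392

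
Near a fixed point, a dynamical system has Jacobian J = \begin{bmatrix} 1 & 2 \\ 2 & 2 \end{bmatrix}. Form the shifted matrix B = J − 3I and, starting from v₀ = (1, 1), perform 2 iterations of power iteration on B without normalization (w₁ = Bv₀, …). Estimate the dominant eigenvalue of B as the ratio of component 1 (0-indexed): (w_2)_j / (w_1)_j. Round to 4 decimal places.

-1.0000

B = J − 3I has rows (-2, 2); (2, -1)
w1 = Bv₀ = (0, 1)
w2 = Bw1 = (2, -1)
Ratio: -1/1 = -1.0000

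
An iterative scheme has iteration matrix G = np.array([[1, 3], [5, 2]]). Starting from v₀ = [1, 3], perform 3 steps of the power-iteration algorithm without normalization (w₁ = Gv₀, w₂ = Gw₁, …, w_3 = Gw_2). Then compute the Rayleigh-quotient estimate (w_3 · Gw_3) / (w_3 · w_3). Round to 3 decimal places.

λ ≈ 5.454

w1 = Gv₀ = (1·1 + 3·3; 5·1 + 2·3) = (10, 11)
w2 = Gw1 = (1·10 + 3·11; 5·10 + 2·11) = (43, 72)
w3 = Gw2 = (259, 359)
Gw3 = (1336, 2013)
w3·Gw3 = 259·1336 + 359·2013 = 1068691; w3·w3 = 259·259 + 359·359 = 195962
λ ≈ 1068691/195962 = 5.454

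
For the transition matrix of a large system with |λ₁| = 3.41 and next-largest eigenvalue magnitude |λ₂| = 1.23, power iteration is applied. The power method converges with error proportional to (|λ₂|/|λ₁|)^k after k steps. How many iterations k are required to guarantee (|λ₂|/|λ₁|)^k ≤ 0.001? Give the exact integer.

7

|λ₂/λ₁| = 1.23/3.41 = 0.36070
Need k ≥ ln(0.001) / ln(0.36070) = -6.9078 / -1.0197 ≈ 6.774
Smallest integer k satisfying the bound: 7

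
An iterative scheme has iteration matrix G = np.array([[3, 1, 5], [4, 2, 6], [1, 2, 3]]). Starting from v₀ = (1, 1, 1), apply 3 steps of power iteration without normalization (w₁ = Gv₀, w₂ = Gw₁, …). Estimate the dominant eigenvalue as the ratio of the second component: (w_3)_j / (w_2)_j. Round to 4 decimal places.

w1 = Gv₀ = (3·1 + 1·1 + 5·1; 4·1 + 2·1 + 6·1; 1·1 + 2·1 + 3·1) = (9, 12, 6)
w2 = Gw1 = (3·9 + 1·12 + 5·6; 4·9 + 2·12 + 6·6; 1·9 + 2·12 + 3·6) = (69, 96, 51)
w3 = Gw2 = (558, 774, 414)
Ratio at component: 774 / 96 = 8.0625

λ ≈ 8.0625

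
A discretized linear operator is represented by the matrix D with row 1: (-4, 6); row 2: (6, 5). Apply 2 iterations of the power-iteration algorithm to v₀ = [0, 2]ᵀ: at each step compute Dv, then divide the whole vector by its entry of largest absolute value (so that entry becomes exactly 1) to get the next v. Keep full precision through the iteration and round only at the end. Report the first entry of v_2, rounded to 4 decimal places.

0.0984

Dv0 = (12.00000, 10.00000); divide by 12.00000 → v1 = (1.00000, 0.83333)
Dv1 = (1.00000, 10.16667); divide by 10.16667 → v2 = (0.09836, 1.00000)
Requested entry of v2: 12/122 = 0.0984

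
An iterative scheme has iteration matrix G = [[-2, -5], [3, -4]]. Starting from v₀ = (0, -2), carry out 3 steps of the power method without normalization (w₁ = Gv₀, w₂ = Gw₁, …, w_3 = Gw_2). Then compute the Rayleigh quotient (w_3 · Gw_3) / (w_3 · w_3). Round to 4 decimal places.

w1 = Gv₀ = (10, 8)
w2 = Gw1 = (-60, -2)
w3 = Gw2 = (130, -172)
Gw3 = (600, 1078)
w3·Gw3 = 130·600 + (-172)·1078 = -107416; w3·w3 = 130·130 + (-172)·(-172) = 46484
λ ≈ -107416/46484 = -2.3108

λ ≈ -2.3108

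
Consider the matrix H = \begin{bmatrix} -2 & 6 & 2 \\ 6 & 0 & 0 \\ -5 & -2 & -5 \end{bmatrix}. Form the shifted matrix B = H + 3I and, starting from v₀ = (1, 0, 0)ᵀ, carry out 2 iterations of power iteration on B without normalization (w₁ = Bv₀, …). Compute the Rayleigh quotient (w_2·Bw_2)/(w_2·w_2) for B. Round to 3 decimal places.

8.152

B = H + 3I has rows (1, 6, 2); (6, 3, 0); (-5, -2, -2)
w1 = Bv₀ = (1·1 + 6·0 + 2·0; 6·1 + 3·0 + 0·0; (-5)·1 + (-2)·0 + (-2)·0) = (1, 6, -5)
w2 = Bw1 = (1·1 + 6·6 + 2·(-5); 6·1 + 3·6 + 0·(-5); (-5)·1 + (-2)·6 + (-2)·(-5)) = (27, 24, -7)
Bw2 = (157, 234, -169)
w2·Bw2 = 11038; w2·w2 = 1354; μ ≈ 11038/1354 = 8.152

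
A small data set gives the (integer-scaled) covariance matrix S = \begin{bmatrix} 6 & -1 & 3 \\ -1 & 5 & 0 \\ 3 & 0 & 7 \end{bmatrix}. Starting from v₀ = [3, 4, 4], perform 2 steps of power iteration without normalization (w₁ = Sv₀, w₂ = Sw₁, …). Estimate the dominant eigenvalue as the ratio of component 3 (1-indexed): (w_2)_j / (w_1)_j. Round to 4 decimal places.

λ ≈ 9.1081

w1 = Sv₀ = (6·3 + (-1)·4 + 3·4; (-1)·3 + 5·4 + 0·4; 3·3 + 0·4 + 7·4) = (26, 17, 37)
w2 = Sw1 = (6·26 + (-1)·17 + 3·37; (-1)·26 + 5·17 + 0·37; 3·26 + 0·17 + 7·37) = (250, 59, 337)
Ratio at component: 337 / 37 = 9.1081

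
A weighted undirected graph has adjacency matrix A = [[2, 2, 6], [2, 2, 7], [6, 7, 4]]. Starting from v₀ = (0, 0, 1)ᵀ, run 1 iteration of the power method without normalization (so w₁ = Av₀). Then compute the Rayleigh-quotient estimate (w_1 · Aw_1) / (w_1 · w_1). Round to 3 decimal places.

10.713

w1 = Av₀ = (6, 7, 4)
Aw1 = (50, 54, 101)
w1·Aw1 = 6·50 + 7·54 + 4·101 = 1082; w1·w1 = 6·6 + 7·7 + 4·4 = 101
λ ≈ 1082/101 = 10.713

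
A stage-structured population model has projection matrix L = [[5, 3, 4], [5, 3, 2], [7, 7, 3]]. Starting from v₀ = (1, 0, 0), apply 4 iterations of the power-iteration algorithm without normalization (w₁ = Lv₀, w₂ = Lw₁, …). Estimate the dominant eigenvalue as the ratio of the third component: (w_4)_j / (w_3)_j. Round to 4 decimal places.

12.6273

w1 = Lv₀ = (5, 5, 7)
w2 = Lw1 = (68, 54, 91)
w3 = Lw2 = (866, 684, 1127)
w4 = Lw3 = (10890, 8636, 14231)
Ratio at component: 14231 / 1127 = 12.6273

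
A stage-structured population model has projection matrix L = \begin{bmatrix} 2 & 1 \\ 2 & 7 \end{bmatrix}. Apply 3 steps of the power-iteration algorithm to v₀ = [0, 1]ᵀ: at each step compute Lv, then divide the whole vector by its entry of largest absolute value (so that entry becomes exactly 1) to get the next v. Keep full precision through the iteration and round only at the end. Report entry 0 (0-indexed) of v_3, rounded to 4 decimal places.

Lv0 = (1.00000, 7.00000); divide by 7.00000 → v1 = (0.14286, 1.00000)
Lv1 = (1.28571, 7.28571); divide by 7.28571 → v2 = (0.17647, 1.00000)
Lv2 = (1.35294, 7.35294); divide by 7.35294 → v3 = (0.18400, 1.00000)
Requested entry of v3: 69/375 = 0.1840

0.1840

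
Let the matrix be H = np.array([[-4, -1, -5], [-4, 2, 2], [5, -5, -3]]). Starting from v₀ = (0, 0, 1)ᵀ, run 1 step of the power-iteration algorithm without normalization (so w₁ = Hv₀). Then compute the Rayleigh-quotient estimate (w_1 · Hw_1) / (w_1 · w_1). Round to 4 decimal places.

-1.3421

w1 = Hv₀ = ((-4)·0 + (-1)·0 + (-5)·1; (-4)·0 + 2·0 + 2·1; 5·0 + (-5)·0 + (-3)·1) = (-5, 2, -3)
Hw1 = (33, 18, -26)
w1·Hw1 = (-5)·33 + 2·18 + (-3)·(-26) = -51; w1·w1 = (-5)·(-5) + 2·2 + (-3)·(-3) = 38
λ ≈ -51/38 = -1.3421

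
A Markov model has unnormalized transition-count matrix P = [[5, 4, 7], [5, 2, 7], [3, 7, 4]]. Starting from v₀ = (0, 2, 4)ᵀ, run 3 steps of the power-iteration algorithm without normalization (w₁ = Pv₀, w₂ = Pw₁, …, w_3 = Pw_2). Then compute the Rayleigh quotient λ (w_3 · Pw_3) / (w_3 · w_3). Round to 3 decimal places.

w1 = Pv₀ = (36, 32, 30)
w2 = Pw1 = (518, 454, 452)
w3 = Pw2 = (7570, 6662, 6540)
Pw3 = (110278, 96954, 95504)
w3·Pw3 = 7570·110278 + 6662·96954 + 6540·95504 = 2105308168; w3·w3 = 7570·7570 + 6662·6662 + 6540·6540 = 144458744
λ ≈ 2105308168/144458744 = 14.574

14.574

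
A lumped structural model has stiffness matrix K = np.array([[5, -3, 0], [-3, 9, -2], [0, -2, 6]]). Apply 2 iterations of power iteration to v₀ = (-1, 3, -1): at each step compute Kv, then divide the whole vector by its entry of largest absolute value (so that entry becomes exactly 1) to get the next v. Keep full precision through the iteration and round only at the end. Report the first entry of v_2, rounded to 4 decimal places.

-0.4689

Kv0 = (-14.00000, 32.00000, -12.00000); divide by 32.00000 → v1 = (-0.43750, 1.00000, -0.37500)
Kv1 = (-5.18750, 11.06250, -4.25000); divide by 11.06250 → v2 = (-0.46893, 1.00000, -0.38418)
Requested entry of v2: -166/354 = -0.4689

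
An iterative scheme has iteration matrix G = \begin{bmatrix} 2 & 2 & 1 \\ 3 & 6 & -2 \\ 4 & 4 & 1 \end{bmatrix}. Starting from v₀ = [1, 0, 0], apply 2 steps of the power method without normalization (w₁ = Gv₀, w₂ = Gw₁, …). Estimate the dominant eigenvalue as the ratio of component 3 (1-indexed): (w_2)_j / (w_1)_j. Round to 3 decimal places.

w1 = Gv₀ = (2, 3, 4)
w2 = Gw1 = (14, 16, 24)
Ratio at component: 24 / 4 = 6.000

6.000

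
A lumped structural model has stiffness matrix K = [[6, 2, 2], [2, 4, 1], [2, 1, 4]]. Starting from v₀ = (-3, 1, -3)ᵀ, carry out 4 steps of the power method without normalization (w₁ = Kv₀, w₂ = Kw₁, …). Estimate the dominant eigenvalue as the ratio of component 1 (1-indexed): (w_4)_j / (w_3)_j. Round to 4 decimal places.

λ ≈ 8.3333

w1 = Kv₀ = (6·(-3) + 2·1 + 2·(-3); 2·(-3) + 4·1 + 1·(-3); 2·(-3) + 1·1 + 4·(-3)) = (-22, -5, -17)
w2 = Kw1 = (6·(-22) + 2·(-5) + 2·(-17); 2·(-22) + 4·(-5) + 1·(-17); 2·(-22) + 1·(-5) + 4·(-17)) = (-176, -81, -117)
w3 = Kw2 = (-1452, -793, -901)
w4 = Kw3 = (-12100, -6977, -7301)
Ratio at component: -12100 / -1452 = 8.3333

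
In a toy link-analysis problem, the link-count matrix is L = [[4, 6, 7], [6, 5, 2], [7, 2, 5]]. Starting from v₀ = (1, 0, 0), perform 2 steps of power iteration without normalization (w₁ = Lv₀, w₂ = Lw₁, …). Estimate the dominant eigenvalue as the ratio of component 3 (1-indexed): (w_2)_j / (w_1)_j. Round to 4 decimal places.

λ ≈ 10.7143

w1 = Lv₀ = (4·1 + 6·0 + 7·0; 6·1 + 5·0 + 2·0; 7·1 + 2·0 + 5·0) = (4, 6, 7)
w2 = Lw1 = (4·4 + 6·6 + 7·7; 6·4 + 5·6 + 2·7; 7·4 + 2·6 + 5·7) = (101, 68, 75)
Ratio at component: 75 / 7 = 10.7143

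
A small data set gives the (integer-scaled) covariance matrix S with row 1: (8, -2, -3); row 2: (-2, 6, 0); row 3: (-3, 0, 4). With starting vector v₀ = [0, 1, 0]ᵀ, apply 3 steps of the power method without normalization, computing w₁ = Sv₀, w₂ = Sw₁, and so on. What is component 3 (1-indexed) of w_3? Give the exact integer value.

w1 = Sv₀ = (-2, 6, 0)
w2 = Sw1 = (-28, 40, 6)
w3 = Sw2 = (-322, 296, 108)
The requested component of w3 is 108.

108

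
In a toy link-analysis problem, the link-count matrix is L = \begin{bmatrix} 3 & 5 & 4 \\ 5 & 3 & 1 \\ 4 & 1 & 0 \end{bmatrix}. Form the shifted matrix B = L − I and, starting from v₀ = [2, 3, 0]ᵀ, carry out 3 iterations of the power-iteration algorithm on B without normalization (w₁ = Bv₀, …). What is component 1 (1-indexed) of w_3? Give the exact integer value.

1338

B = L − I has rows (2, 5, 4); (5, 2, 1); (4, 1, -1)
w1 = Bv₀ = (19, 16, 11)
w2 = Bw1 = (162, 138, 81)
w3 = Bw2 = (1338, 1167, 705)
Requested component of w3: 1338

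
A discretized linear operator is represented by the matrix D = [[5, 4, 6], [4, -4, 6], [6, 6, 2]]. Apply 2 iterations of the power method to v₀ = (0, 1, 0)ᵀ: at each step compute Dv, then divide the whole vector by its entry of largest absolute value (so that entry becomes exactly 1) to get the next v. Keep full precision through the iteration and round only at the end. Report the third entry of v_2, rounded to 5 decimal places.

0.17647

Dv0 = (4.000000, -4.000000, 6.000000); divide by 6.000000 → v1 = (0.666667, -0.666667, 1.000000)
Dv1 = (6.666667, 11.333333, 2.000000); divide by 11.333333 → v2 = (0.588235, 1.000000, 0.176471)
Requested entry of v2: 12/68 = 0.17647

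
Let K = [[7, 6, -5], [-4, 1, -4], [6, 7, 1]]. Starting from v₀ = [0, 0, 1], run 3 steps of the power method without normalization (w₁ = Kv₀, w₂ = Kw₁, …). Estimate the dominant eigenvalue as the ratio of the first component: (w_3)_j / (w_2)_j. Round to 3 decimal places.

λ ≈ 1.422

w1 = Kv₀ = (7·0 + 6·0 + (-5)·1; (-4)·0 + 1·0 + (-4)·1; 6·0 + 7·0 + 1·1) = (-5, -4, 1)
w2 = Kw1 = (7·(-5) + 6·(-4) + (-5)·1; (-4)·(-5) + 1·(-4) + (-4)·1; 6·(-5) + 7·(-4) + 1·1) = (-64, 12, -57)
w3 = Kw2 = (-91, 496, -357)
Ratio at component: -91 / -64 = 1.422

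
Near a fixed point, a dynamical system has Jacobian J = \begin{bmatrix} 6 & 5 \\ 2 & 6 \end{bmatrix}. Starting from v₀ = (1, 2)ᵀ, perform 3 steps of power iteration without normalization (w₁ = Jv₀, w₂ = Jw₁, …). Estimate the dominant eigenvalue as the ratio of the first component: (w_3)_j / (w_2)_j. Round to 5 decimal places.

9.49398

w1 = Jv₀ = (16, 14)
w2 = Jw1 = (166, 116)
w3 = Jw2 = (1576, 1028)
Ratio at component: 1576 / 166 = 9.49398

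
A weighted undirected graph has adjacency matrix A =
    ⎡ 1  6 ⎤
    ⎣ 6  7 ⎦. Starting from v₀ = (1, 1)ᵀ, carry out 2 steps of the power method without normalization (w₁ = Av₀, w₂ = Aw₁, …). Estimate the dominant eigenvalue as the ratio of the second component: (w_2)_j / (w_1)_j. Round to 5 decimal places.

w1 = Av₀ = (7, 13)
w2 = Aw1 = (85, 133)
Ratio at component: 133 / 13 = 10.23077

λ ≈ 10.23077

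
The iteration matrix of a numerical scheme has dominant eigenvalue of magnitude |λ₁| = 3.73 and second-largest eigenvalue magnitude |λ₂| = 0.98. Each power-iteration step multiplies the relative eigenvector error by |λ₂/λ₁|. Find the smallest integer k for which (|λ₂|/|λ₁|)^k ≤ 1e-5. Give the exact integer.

|λ₂/λ₁| = 0.98/3.73 = 0.26273
Need k ≥ ln(1e-5) / ln(0.26273) = -11.5129 / -1.3366 ≈ 8.614
Smallest integer k satisfying the bound: 9

9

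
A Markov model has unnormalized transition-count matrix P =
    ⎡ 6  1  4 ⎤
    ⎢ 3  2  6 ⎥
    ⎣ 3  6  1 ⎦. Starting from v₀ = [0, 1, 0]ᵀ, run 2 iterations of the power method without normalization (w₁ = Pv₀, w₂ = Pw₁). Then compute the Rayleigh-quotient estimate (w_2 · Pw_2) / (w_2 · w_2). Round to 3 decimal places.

w1 = Pv₀ = (6·0 + 1·1 + 4·0; 3·0 + 2·1 + 6·0; 3·0 + 6·1 + 1·0) = (1, 2, 6)
w2 = Pw1 = (6·1 + 1·2 + 4·6; 3·1 + 2·2 + 6·6; 3·1 + 6·2 + 1·6) = (32, 43, 21)
Pw2 = (319, 308, 375)
w2·Pw2 = 32·319 + 43·308 + 21·375 = 31327; w2·w2 = 32·32 + 43·43 + 21·21 = 3314
λ ≈ 31327/3314 = 9.453

9.453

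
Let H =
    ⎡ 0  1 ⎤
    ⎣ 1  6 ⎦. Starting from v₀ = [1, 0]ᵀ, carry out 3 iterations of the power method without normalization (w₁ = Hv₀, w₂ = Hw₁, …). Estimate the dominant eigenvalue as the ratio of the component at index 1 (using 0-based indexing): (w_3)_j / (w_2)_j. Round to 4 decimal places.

w1 = Hv₀ = (0, 1)
w2 = Hw1 = (1, 6)
w3 = Hw2 = (6, 37)
Ratio at component: 37 / 6 = 6.1667

6.1667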